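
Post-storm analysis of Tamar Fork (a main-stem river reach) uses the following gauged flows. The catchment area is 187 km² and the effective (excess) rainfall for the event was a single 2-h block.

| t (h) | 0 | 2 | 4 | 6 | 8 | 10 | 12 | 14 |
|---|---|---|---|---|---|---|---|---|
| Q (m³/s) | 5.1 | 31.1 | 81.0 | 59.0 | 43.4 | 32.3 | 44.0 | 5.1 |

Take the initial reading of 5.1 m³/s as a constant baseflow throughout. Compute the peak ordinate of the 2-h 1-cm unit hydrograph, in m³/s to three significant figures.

U_p ≈ 75.8 m³/s

Direct runoff: 0.0, 26.0, 75.9, 53.9, 38.3, 27.2, 38.9, 0.0 m³/s; ΣQ_DR = 260.2 m³/s, peak = 75.9 m³/s.
Runoff depth d = ΣQ_DR·Δt / A = 260.2 × 7200 / (187 km²) = 10.02 mm.
The 1-cm UH is the DRH scaled by (10 mm)/d, so U_p = 75.9 × 10/10.02 = 75.8 m³/s.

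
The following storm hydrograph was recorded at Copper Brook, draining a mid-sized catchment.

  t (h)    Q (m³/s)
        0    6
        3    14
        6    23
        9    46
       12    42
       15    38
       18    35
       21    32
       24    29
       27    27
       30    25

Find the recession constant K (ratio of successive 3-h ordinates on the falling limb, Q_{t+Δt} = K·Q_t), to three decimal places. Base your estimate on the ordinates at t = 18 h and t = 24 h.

K ≈ 0.910

Using the recession-limb readings at t = 18 h and t = 24 h: Q falls from 35 to 29 m³/s over 2 intervals.
K = (Q₂/Q₁)^(1/2) = (29/35)^(1/2) = 0.910.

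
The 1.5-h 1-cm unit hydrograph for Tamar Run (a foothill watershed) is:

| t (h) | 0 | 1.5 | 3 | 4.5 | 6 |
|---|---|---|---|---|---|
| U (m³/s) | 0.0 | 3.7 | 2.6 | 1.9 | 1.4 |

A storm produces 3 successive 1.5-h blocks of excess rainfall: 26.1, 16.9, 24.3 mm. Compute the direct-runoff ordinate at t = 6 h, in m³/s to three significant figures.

By discrete convolution, Q_j = Σ (P_i / 10 mm) · U_{j−i}.
At t = 6 h (j=4): Q = (26.1/10)·1.4 + (16.9/10)·1.9 + (24.3/10)·2.6 = 13.2 m³/s.

Q ≈ 13.2 m³/s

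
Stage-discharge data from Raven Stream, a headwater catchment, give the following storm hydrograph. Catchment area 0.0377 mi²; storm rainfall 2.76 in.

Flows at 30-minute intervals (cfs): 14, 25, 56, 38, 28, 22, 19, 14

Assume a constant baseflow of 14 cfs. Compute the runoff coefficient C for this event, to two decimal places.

ΣQ_DR = 104.0 cfs; V = ΣQ_DR·Δt = 1.872 × 10^5 ft³.
Runoff depth d = V / A = 2.137 in.
C = d / P = 2.137 / 2.76 = 0.77.

C ≈ 0.77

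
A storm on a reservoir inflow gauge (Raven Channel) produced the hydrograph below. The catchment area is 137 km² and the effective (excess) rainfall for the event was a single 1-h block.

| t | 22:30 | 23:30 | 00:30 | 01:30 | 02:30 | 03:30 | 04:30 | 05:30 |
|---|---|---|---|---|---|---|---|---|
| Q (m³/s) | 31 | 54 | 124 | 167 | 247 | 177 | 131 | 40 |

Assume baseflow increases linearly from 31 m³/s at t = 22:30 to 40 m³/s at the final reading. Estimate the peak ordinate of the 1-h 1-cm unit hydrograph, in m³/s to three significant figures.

Direct runoff: 0.00, 21.71, 90.43, 132.14, 210.86, 139.57, 92.29, 0.00 m³/s; ΣQ_DR = 687.0 m³/s, peak = 210.86 m³/s.
Runoff depth d = ΣQ_DR·Δt / A = 687.0 × 3600 / (137 km²) = 18.05 mm.
The 1-cm UH is the DRH scaled by (10 mm)/d, so U_p = 210.86 × 10/18.05 = 117 m³/s.

U_p ≈ 117 m³/s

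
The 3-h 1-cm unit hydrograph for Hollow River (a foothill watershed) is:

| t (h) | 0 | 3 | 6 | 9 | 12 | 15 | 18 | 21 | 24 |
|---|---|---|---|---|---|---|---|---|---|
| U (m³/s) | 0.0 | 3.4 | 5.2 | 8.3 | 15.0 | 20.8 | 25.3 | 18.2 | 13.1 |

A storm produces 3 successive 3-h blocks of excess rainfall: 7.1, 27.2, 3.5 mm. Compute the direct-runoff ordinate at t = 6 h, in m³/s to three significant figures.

By discrete convolution, Q_j = Σ (P_i / 10 mm) · U_{j−i}.
At t = 6 h (j=2): Q = (7.1/10)·5.2 + (27.2/10)·3.4 + (3.5/10)·0.0 = 12.9 m³/s.

Q ≈ 12.9 m³/s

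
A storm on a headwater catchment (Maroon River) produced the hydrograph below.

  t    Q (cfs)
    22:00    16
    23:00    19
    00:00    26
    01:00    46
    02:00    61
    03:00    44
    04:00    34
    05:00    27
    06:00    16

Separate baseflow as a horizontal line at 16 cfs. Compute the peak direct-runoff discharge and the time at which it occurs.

Q_p = 45.0 cfs at t = 02:00

Subtracting baseflow gives direct-runoff ordinates: 0.0, 3.0, 10.0, 30.0, 45.0, 28.0, 18.0, 11.0, 0.0 cfs.
The maximum is 45.0 cfs, occurring at the reading for t = 02:00.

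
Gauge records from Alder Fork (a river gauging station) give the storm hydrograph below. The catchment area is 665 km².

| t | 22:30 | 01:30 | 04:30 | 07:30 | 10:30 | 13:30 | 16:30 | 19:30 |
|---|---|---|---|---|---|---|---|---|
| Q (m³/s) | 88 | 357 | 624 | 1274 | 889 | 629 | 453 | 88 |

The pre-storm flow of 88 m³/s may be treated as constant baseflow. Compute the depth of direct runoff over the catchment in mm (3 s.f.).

d ≈ 60.1 mm

Direct runoff: 0.0, 269.0, 536.0, 1186.0, 801.0, 541.0, 365.0, 0.0 m³/s; ΣQ_DR = 3698 m³/s.
V = ΣQ_DR · Δt = 3698 × 10800 s = 3.994 × 10^7 m³.
Over A = 665 km², depth = V / A = 60.1 mm.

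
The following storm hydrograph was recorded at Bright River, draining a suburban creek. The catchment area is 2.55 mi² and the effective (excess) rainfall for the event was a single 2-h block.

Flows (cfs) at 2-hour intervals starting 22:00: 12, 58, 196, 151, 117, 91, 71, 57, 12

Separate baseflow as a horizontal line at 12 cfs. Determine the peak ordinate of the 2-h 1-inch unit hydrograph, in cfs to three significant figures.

Direct runoff: 0.0, 46.0, 184.0, 139.0, 105.0, 79.0, 59.0, 45.0, 0.0 cfs; ΣQ_DR = 657.0 cfs, peak = 184.0 cfs.
Runoff depth d = ΣQ_DR·Δt / A = 657.0 × 7200 / (2.55 mi²) = 0.7985 in.
The 1-inch UH is the DRH scaled by (1 in)/d, so U_p = 184.0 × 1/0.7985 = 230 cfs.

U_p ≈ 230 cfs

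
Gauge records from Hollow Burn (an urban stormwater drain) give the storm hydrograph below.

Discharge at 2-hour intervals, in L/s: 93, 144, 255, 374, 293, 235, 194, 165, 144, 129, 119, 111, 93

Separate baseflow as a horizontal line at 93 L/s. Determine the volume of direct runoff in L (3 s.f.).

V ≈ 8.21 × 10^6 L

Direct-runoff ordinates (Q − Q_b): 0.0, 51.0, 162.0, 281.0, 200.0, 142.0, 101.0, 72.0, 51.0, 36.0, 26.0, 18.0, 0.0 L/s.
ΣQ_DR = 1140 L/s.
With Δt = 2 h = 7200 s, V = ΣQ_DR · Δt = 1140 × 7200 = 8.21 × 10^6 L.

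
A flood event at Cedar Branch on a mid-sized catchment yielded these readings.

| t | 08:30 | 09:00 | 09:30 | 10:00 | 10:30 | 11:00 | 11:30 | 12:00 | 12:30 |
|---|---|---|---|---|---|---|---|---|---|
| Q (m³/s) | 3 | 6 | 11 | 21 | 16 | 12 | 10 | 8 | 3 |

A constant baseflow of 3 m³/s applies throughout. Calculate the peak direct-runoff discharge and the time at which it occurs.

Q_p = 18.0 m³/s at t = 10:00

Subtracting baseflow gives direct-runoff ordinates: 0.0, 3.0, 8.0, 18.0, 13.0, 9.0, 7.0, 5.0, 0.0 m³/s.
The maximum is 18.0 m³/s, occurring at the reading for t = 10:00.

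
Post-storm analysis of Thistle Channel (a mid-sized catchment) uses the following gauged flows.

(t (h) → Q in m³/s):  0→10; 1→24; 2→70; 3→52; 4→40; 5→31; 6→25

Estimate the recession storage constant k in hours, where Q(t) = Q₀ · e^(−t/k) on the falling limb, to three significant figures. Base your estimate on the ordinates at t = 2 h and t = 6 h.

k ≈ 3.88 h

On the falling limb, Q drops from 70 to 25 m³/s between t = 2 h and t = 6 h (Δt = 4 h).
k = −Δt / ln(Q₂/Q₁) = −4 / ln(25/70) = 3.88 h.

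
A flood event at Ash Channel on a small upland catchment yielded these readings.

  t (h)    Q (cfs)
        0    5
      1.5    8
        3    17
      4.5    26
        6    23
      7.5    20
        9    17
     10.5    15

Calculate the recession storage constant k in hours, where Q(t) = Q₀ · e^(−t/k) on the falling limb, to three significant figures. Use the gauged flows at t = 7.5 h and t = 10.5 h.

On the falling limb, Q drops from 20 to 15 cfs between t = 7.5 h and t = 10.5 h (Δt = 3 h).
k = −Δt / ln(Q₂/Q₁) = −3 / ln(15/20) = 10.4 h.

k ≈ 10.4 h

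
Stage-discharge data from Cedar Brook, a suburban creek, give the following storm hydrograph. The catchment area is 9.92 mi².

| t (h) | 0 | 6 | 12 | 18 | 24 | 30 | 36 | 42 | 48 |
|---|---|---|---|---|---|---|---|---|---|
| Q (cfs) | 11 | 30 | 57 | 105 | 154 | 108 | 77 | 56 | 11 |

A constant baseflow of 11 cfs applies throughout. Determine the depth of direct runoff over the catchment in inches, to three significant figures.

Direct runoff: 0.0, 19.0, 46.0, 94.0, 143.0, 97.0, 66.0, 45.0, 0.0 cfs; ΣQ_DR = 510.0 cfs.
V = ΣQ_DR · Δt = 510.0 × 21600 s = 1.102 × 10^7 ft³.
Over A = 9.92 mi², depth = V / A = 0.478 in.

d ≈ 0.478 in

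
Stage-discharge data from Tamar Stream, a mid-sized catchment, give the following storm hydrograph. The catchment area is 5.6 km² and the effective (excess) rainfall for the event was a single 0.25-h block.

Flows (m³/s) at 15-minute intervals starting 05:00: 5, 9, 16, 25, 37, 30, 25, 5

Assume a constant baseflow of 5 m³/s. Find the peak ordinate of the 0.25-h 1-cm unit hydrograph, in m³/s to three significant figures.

Direct runoff: 0.0, 4.0, 11.0, 20.0, 32.0, 25.0, 20.0, 0.0 m³/s; ΣQ_DR = 112.0 m³/s, peak = 32.0 m³/s.
Runoff depth d = ΣQ_DR·Δt / A = 112.0 × 900 / (5.6 km²) = 18.00 mm.
The 1-cm UH is the DRH scaled by (10 mm)/d, so U_p = 32.0 × 10/18.00 = 17.8 m³/s.

U_p ≈ 17.8 m³/s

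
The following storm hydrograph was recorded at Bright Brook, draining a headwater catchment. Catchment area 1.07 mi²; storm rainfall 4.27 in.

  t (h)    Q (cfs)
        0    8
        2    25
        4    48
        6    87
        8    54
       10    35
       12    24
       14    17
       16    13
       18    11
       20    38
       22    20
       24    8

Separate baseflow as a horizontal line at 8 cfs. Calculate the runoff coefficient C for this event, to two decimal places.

C ≈ 0.19

ΣQ_DR = 284.0 cfs; V = ΣQ_DR·Δt = 2.045 × 10^6 ft³.
Runoff depth d = V / A = 0.8226 in.
C = d / P = 0.8226 / 4.27 = 0.19.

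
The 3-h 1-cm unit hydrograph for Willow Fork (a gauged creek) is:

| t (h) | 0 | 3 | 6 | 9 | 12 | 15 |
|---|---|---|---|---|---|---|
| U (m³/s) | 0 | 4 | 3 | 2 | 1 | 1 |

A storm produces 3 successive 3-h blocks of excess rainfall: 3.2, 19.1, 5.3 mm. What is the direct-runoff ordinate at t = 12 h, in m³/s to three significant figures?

Q ≈ 5.73 m³/s

By discrete convolution, Q_j = Σ (P_i / 10 mm) · U_{j−i}.
At t = 12 h (j=4): Q = (3.2/10)·1 + (19.1/10)·2 + (5.3/10)·3 = 5.73 m³/s.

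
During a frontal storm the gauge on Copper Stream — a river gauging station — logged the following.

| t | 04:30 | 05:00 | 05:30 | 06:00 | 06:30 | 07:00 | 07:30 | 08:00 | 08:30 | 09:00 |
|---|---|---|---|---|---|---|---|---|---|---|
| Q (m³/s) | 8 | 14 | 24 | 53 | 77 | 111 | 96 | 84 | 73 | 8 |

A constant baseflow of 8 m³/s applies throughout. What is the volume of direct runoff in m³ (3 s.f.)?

V ≈ 8.42 × 10^5 m³

Direct-runoff ordinates (Q − Q_b): 0.0, 6.0, 16.0, 45.0, 69.0, 103.0, 88.0, 76.0, 65.0, 0.0 m³/s.
ΣQ_DR = 468.0 m³/s.
With Δt = 0.5 h = 1800 s, V = ΣQ_DR · Δt = 468.0 × 1800 = 8.42 × 10^5 m³.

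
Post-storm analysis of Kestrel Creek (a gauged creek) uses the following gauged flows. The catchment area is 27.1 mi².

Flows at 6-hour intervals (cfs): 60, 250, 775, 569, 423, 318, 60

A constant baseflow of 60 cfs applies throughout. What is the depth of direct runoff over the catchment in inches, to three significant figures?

Direct runoff: 0.0, 190.0, 715.0, 509.0, 363.0, 258.0, 0.0 cfs; ΣQ_DR = 2035 cfs.
V = ΣQ_DR · Δt = 2035 × 21600 s = 4.396 × 10^7 ft³.
Over A = 27.1 mi², depth = V / A = 0.698 in.

d ≈ 0.698 in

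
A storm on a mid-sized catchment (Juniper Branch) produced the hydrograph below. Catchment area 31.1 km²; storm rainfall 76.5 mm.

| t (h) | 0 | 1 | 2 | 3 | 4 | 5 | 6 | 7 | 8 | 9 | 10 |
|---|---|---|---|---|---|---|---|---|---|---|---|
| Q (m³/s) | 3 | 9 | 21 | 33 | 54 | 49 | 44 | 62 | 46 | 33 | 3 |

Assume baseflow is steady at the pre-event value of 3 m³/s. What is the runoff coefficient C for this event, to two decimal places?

ΣQ_DR = 324.0 m³/s; V = ΣQ_DR·Δt = 1.166 × 10^6 m³.
Runoff depth d = V / A = 37.50 mm.
C = d / P = 37.50 / 76.5 = 0.49.

C ≈ 0.49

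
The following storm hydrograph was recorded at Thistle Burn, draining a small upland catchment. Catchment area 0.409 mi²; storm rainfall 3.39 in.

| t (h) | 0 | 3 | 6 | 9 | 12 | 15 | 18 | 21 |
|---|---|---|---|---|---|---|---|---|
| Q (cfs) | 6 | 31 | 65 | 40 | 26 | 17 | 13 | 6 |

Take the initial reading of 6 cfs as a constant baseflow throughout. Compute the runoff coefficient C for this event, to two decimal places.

ΣQ_DR = 156.0 cfs; V = ΣQ_DR·Δt = 1.685 × 10^6 ft³.
Runoff depth d = V / A = 1.773 in.
C = d / P = 1.773 / 3.39 = 0.52.

C ≈ 0.52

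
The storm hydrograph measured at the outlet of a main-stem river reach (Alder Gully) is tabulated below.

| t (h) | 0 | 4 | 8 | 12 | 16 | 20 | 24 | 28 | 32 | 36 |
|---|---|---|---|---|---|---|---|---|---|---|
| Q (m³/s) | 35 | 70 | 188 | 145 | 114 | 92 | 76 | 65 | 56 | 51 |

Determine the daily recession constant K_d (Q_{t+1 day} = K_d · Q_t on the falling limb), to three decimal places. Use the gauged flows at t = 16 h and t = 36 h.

Between t = 16 h and t = 36 h the flow falls from 114 to 51 m³/s over 5×4 h = 20 h.
Per-interval ratio K = (51/114)^(1/5) = 0.8514; K_d = K^(24/4) = 0.381.

K_d ≈ 0.381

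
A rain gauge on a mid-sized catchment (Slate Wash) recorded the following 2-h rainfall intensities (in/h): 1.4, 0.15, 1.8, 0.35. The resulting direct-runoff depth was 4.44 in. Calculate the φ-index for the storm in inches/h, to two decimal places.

Only the 2 blocks with intensity above φ contribute runoff: 1.4, 1.8 in/h.
Σ(I−φ)·Δt = d  ⇒  (1.4+1.8 − 2φ)·2 = 4.44
φ = (3.200 − 4.44/2) / 2 = 0.49 in/h.

φ ≈ 0.49 in/h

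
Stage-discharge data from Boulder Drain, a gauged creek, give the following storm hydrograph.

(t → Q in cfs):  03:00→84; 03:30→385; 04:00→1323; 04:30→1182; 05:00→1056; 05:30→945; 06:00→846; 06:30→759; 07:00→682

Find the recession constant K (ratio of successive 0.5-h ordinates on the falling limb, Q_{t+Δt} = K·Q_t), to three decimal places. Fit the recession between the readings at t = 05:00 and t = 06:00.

Using the recession-limb readings at t = 05:00 and t = 06:00: Q falls from 1056 to 846 cfs over 2 intervals.
K = (Q₂/Q₁)^(1/2) = (846/1056)^(1/2) = 0.895.

K ≈ 0.895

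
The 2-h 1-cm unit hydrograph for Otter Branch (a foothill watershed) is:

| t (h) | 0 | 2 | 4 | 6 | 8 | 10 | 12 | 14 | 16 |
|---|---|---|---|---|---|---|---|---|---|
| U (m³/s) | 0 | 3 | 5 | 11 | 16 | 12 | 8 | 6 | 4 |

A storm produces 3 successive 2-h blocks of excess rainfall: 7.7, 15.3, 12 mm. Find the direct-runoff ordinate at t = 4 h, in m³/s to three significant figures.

Q ≈ 8.44 m³/s

By discrete convolution, Q_j = Σ (P_i / 10 mm) · U_{j−i}.
At t = 4 h (j=2): Q = (7.7/10)·5 + (15.3/10)·3 + (12/10)·0 = 8.44 m³/s.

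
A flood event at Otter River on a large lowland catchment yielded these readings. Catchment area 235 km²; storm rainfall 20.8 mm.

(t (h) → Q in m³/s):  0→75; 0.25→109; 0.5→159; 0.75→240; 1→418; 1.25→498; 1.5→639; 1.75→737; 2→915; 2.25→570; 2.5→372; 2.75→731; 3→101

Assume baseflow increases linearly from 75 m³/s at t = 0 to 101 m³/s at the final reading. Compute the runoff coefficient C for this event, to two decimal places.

C ≈ 0.81

ΣQ_DR = 4420 m³/s; V = ΣQ_DR·Δt = 3.978 × 10^6 m³.
Runoff depth d = V / A = 16.93 mm.
C = d / P = 16.93 / 20.8 = 0.81.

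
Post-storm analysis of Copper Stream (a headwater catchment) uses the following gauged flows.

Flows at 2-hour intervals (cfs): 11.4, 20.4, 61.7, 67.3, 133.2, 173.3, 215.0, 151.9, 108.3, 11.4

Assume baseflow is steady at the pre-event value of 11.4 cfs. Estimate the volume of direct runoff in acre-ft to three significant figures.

V ≈ 139 acre-ft

Direct-runoff ordinates (Q − Q_b): 0.0, 9.0, 50.3, 55.9, 121.8, 161.9, 203.6, 140.5, 96.9, 0.0 cfs.
ΣQ_DR = 839.9 cfs.
With Δt = 2 h = 7200 s, V = ΣQ_DR · Δt = 839.9 × 7200 = 6.05 × 10^6 ft³ = 139 acre-ft.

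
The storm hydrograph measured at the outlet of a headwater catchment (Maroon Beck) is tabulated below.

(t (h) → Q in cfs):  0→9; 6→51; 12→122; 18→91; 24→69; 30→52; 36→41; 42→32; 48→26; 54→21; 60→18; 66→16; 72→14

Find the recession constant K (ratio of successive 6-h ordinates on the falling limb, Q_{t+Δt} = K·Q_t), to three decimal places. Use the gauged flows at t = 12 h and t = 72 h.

Using the recession-limb readings at t = 12 h and t = 72 h: Q falls from 122 to 14 cfs over 10 intervals.
K = (Q₂/Q₁)^(1/10) = (14/122)^(1/10) = 0.805.

K ≈ 0.805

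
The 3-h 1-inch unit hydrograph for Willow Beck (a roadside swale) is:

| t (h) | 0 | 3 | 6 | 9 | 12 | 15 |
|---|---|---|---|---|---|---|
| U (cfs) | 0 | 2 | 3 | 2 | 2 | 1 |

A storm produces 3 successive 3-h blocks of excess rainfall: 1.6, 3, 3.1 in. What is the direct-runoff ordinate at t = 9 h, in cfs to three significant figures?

Q ≈ 18.4 cfs

By discrete convolution, Q_j = Σ (P_i / 1 in) · U_{j−i}.
At t = 9 h (j=3): Q = (1.6/1)·2 + (3/1)·3 + (3.1/1)·2 = 18.4 cfs.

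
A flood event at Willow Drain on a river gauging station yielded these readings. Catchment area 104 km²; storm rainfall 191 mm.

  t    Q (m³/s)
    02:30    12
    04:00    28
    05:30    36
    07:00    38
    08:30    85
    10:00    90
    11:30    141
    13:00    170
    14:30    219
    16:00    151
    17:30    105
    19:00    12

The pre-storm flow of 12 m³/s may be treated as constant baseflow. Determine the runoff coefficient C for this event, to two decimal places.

C ≈ 0.26

ΣQ_DR = 943.0 m³/s; V = ΣQ_DR·Δt = 5.092 × 10^6 m³.
Runoff depth d = V / A = 48.96 mm.
C = d / P = 48.96 / 191 = 0.26.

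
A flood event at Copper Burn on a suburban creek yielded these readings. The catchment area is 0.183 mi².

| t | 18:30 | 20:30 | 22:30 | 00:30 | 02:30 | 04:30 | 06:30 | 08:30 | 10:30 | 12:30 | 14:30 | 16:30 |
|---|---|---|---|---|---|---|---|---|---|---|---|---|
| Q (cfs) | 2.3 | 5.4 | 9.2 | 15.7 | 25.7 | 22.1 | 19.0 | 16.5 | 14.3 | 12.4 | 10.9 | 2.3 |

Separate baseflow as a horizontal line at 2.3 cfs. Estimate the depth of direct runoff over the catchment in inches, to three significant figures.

Direct runoff: 0.0, 3.1, 6.9, 13.4, 23.4, 19.8, 16.7, 14.2, 12.0, 10.1, 8.6, 0.0 cfs; ΣQ_DR = 128.2 cfs.
V = ΣQ_DR · Δt = 128.2 × 7200 s = 9.230 × 10^5 ft³.
Over A = 0.183 mi², depth = V / A = 2.17 in.

d ≈ 2.17 in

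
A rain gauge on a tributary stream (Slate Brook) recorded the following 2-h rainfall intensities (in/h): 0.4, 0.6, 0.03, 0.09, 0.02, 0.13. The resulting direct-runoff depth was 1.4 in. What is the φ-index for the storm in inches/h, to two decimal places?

Only the 2 blocks with intensity above φ contribute runoff: 0.4, 0.6 in/h.
Σ(I−φ)·Δt = d  ⇒  (0.4+0.6 − 2φ)·2 = 1.4
φ = (1.000 − 1.4/2) / 2 = 0.15 in/h.

φ ≈ 0.15 in/h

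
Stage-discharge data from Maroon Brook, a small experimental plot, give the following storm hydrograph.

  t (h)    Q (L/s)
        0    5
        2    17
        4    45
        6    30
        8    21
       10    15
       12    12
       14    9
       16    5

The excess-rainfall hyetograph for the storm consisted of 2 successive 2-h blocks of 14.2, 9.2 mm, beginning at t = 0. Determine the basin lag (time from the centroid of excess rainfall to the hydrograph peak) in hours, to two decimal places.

Centroid of excess rainfall: t_c = Σ P_i·t̄_i / ΣP_i = 1.7863 h (block centres at 1, 3 h).
Hydrograph peak occurs at t = 4 h, so basin lag t_L = 4 − 1.7863 = 2.21 h.

t_L ≈ 2.21 h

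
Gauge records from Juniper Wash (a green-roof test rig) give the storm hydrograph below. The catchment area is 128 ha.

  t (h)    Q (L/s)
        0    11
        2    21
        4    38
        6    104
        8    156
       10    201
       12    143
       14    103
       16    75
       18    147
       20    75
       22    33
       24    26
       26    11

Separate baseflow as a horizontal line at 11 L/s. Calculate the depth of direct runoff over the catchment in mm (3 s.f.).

Direct runoff: 0.0, 10.0, 27.0, 93.0, 145.0, 190.0, 132.0, 92.0, 64.0, 136.0, 64.0, 22.0, 15.0, 0.0 L/s; ΣQ_DR = 990.0 L/s.
V = ΣQ_DR · Δt = 990.0 × 7200 s = 7.128 × 10^6 L.
Over A = 128 ha, depth = V / A = 5.57 mm.

d ≈ 5.57 mm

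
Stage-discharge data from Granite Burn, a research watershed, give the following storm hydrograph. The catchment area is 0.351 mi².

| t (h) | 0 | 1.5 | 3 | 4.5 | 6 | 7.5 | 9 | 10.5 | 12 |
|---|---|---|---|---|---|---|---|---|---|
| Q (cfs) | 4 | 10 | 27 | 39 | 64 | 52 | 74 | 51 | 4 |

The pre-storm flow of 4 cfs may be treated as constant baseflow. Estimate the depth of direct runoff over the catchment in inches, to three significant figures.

Direct runoff: 0.0, 6.0, 23.0, 35.0, 60.0, 48.0, 70.0, 47.0, 0.0 cfs; ΣQ_DR = 289.0 cfs.
V = ΣQ_DR · Δt = 289.0 × 5400 s = 1.561 × 10^6 ft³.
Over A = 0.351 mi², depth = V / A = 1.91 in.

d ≈ 1.91 in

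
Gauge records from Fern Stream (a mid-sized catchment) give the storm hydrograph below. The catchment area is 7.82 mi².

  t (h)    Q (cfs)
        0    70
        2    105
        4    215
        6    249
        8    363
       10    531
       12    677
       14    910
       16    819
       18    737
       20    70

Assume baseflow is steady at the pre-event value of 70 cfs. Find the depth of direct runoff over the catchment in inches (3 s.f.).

Direct runoff: 0.0, 35.0, 145.0, 179.0, 293.0, 461.0, 607.0, 840.0, 749.0, 667.0, 0.0 cfs; ΣQ_DR = 3976 cfs.
V = ΣQ_DR · Δt = 3976 × 7200 s = 2.863 × 10^7 ft³.
Over A = 7.82 mi², depth = V / A = 1.58 in.

d ≈ 1.58 in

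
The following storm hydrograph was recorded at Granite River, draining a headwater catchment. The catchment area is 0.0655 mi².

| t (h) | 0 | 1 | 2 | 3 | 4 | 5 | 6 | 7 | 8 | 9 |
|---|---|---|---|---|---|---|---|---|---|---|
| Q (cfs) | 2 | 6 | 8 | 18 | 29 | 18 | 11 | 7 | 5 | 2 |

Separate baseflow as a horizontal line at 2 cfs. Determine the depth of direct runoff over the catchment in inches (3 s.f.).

d ≈ 2.03 in

Direct runoff: 0.0, 4.0, 6.0, 16.0, 27.0, 16.0, 9.0, 5.0, 3.0, 0.0 cfs; ΣQ_DR = 86.00 cfs.
V = ΣQ_DR · Δt = 86.00 × 3600 s = 3.096 × 10^5 ft³.
Over A = 0.0655 mi², depth = V / A = 2.03 in.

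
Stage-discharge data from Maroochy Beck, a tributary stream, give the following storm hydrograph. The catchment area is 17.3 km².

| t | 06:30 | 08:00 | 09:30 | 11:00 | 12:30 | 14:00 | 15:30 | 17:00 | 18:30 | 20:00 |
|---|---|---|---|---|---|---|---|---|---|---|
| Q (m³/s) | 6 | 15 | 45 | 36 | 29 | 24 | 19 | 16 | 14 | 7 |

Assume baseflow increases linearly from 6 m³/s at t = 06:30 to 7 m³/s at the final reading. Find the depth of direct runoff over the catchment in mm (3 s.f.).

Direct runoff: 0.00, 8.89, 38.78, 29.67, 22.56, 17.44, 12.33, 9.22, 7.11, 0.00 m³/s; ΣQ_DR = 146.0 m³/s.
V = ΣQ_DR · Δt = 146.0 × 5400 s = 7.884 × 10^5 m³.
Over A = 17.3 km², depth = V / A = 45.6 mm.

d ≈ 45.6 mm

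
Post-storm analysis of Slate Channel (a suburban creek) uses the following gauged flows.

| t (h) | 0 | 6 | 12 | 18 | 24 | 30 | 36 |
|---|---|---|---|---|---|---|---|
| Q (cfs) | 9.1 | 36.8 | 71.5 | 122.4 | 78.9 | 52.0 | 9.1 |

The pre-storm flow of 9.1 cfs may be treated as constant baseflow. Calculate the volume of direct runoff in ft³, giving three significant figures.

Direct-runoff ordinates (Q − Q_b): 0.0, 27.7, 62.4, 113.3, 69.8, 42.9, 0.0 cfs.
ΣQ_DR = 316.1 cfs.
With Δt = 6 h = 21600 s, V = ΣQ_DR · Δt = 316.1 × 21600 = 6.83 × 10^6 ft³.

V ≈ 6.83 × 10^6 ft³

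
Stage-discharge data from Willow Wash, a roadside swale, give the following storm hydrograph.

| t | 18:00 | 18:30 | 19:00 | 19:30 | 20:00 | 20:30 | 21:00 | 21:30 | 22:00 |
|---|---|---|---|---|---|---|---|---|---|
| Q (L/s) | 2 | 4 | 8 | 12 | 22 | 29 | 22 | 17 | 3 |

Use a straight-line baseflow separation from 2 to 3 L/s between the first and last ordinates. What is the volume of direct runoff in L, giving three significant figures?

Direct-runoff ordinates (Q − Q_b): 0.00, 1.88, 5.75, 9.62, 19.50, 26.38, 19.25, 14.12, 0.00 L/s.
ΣQ_DR = 96.50 L/s.
With Δt = 0.5 h = 1800 s, V = ΣQ_DR · Δt = 96.50 × 1800 = 1.74 × 10^5 L.

V ≈ 1.74 × 10^5 L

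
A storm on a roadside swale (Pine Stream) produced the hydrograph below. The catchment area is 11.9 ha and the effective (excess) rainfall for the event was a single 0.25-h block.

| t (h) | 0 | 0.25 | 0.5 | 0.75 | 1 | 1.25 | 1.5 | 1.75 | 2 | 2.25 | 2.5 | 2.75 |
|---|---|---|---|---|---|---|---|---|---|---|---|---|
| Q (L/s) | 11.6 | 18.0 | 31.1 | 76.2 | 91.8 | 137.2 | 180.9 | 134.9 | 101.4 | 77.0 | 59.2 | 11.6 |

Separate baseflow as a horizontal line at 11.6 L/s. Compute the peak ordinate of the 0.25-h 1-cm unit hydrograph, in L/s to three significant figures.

Direct runoff: 0.0, 6.4, 19.5, 64.6, 80.2, 125.6, 169.3, 123.3, 89.8, 65.4, 47.6, 0.0 L/s; ΣQ_DR = 791.7 L/s, peak = 169.3 L/s.
Runoff depth d = ΣQ_DR·Δt / A = 791.7 × 900 / (11.9 ha) = 5.988 mm.
The 1-cm UH is the DRH scaled by (10 mm)/d, so U_p = 169.3 × 10/5.988 = 283 L/s.

U_p ≈ 283 L/s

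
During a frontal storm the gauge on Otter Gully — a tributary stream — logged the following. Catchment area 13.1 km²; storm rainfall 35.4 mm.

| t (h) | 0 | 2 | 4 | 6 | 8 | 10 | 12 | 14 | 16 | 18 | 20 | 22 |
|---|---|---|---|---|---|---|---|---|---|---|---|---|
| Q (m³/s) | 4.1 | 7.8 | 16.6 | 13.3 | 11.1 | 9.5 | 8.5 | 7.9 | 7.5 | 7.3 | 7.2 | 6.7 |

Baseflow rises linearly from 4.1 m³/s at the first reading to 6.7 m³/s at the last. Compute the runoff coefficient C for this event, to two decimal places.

ΣQ_DR = 42.70 m³/s; V = ΣQ_DR·Δt = 3.074 × 10^5 m³.
Runoff depth d = V / A = 23.47 mm.
C = d / P = 23.47 / 35.4 = 0.66.

C ≈ 0.66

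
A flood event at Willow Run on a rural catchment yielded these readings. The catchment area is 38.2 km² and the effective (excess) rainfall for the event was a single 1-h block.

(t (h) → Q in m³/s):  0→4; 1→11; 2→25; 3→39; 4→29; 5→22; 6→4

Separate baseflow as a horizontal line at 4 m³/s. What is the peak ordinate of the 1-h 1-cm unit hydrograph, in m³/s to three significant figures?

Direct runoff: 0.0, 7.0, 21.0, 35.0, 25.0, 18.0, 0.0 m³/s; ΣQ_DR = 106.0 m³/s, peak = 35.0 m³/s.
Runoff depth d = ΣQ_DR·Δt / A = 106.0 × 3600 / (38.2 km²) = 9.990 mm.
The 1-cm UH is the DRH scaled by (10 mm)/d, so U_p = 35.0 × 10/9.990 = 35.0 m³/s.

U_p ≈ 35.0 m³/s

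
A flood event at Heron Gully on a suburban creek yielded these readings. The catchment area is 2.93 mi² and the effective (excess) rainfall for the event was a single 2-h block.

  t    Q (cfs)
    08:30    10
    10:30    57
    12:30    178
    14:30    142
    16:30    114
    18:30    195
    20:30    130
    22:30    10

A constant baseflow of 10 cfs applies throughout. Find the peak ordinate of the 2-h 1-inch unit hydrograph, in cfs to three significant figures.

U_p ≈ 231 cfs

Direct runoff: 0.0, 47.0, 168.0, 132.0, 104.0, 185.0, 120.0, 0.0 cfs; ΣQ_DR = 756.0 cfs, peak = 185.0 cfs.
Runoff depth d = ΣQ_DR·Δt / A = 756.0 × 7200 / (2.93 mi²) = 0.7996 in.
The 1-inch UH is the DRH scaled by (1 in)/d, so U_p = 185.0 × 1/0.7996 = 231 cfs.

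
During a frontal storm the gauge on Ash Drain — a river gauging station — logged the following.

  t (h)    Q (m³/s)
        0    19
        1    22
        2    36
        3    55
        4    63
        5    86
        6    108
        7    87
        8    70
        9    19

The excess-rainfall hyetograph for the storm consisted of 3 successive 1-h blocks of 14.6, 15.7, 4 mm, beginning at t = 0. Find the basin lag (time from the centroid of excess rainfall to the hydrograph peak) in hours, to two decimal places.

Centroid of excess rainfall: t_c = Σ P_i·t̄_i / ΣP_i = 1.1910 h (block centres at 0.5, 1.5, 2.5 h).
Hydrograph peak occurs at t = 6 h, so basin lag t_L = 6 − 1.1910 = 4.81 h.

t_L ≈ 4.81 h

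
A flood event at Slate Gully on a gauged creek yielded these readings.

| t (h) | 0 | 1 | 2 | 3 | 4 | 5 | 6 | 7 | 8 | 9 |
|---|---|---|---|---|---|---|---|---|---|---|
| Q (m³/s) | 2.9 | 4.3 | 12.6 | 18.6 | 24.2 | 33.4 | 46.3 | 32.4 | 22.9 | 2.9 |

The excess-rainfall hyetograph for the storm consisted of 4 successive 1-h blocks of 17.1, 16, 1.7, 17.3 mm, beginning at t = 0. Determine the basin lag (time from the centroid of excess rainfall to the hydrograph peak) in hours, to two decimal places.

t_L ≈ 4.13 h

Centroid of excess rainfall: t_c = Σ P_i·t̄_i / ΣP_i = 1.8685 h (block centres at 0.5, 1.5, 2.5, 3.5 h).
Hydrograph peak occurs at t = 6 h, so basin lag t_L = 6 − 1.8685 = 4.13 h.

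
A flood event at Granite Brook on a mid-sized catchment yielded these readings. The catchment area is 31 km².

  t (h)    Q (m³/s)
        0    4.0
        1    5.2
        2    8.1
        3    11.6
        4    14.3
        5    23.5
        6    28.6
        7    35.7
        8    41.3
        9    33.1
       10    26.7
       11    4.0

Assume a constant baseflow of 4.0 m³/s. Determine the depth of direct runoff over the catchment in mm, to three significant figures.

d ≈ 21.8 mm

Direct runoff: 0.0, 1.2, 4.1, 7.6, 10.3, 19.5, 24.6, 31.7, 37.3, 29.1, 22.7, 0.0 m³/s; ΣQ_DR = 188.1 m³/s.
V = ΣQ_DR · Δt = 188.1 × 3600 s = 6.772 × 10^5 m³.
Over A = 31 km², depth = V / A = 21.8 mm.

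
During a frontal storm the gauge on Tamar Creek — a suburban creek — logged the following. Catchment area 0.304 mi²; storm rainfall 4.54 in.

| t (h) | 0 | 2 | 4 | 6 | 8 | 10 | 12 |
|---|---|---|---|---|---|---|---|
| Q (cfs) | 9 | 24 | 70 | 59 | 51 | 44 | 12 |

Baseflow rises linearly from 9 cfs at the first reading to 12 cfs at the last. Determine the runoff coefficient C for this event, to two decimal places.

ΣQ_DR = 195.5 cfs; V = ΣQ_DR·Δt = 1.408 × 10^6 ft³.
Runoff depth d = V / A = 1.993 in.
C = d / P = 1.993 / 4.54 = 0.44.

C ≈ 0.44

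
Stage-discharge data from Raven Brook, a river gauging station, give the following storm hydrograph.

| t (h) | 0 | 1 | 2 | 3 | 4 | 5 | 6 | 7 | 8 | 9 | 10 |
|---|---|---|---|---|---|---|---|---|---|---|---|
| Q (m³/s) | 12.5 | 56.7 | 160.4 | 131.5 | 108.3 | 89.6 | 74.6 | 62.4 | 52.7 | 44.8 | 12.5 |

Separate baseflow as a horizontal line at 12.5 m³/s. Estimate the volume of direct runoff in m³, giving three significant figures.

Direct-runoff ordinates (Q − Q_b): 0.0, 44.2, 147.9, 119.0, 95.8, 77.1, 62.1, 49.9, 40.2, 32.3, 0.0 m³/s.
ΣQ_DR = 668.5 m³/s.
With Δt = 1 h = 3600 s, V = ΣQ_DR · Δt = 668.5 × 3600 = 2.41 × 10^6 m³.

V ≈ 2.41 × 10^6 m³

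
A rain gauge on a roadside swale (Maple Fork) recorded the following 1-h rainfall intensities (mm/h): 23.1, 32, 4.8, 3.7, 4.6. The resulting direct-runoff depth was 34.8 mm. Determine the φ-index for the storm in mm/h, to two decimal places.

φ ≈ 10.15 mm/h

Only the 2 blocks with intensity above φ contribute runoff: 23.1, 32 mm/h.
Σ(I−φ)·Δt = d  ⇒  (23.1+32 − 2φ)·1 = 34.8
φ = (55.10 − 34.8/1) / 2 = 10.15 mm/h.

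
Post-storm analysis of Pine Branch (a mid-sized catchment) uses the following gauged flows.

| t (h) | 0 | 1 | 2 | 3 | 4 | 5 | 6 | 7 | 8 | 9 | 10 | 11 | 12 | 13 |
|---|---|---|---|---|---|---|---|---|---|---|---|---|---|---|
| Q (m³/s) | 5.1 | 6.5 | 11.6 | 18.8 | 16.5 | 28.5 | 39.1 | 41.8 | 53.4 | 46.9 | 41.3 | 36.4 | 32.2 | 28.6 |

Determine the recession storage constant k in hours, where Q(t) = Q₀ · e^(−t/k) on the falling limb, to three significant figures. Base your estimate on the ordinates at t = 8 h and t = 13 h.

k ≈ 8.01 h

On the falling limb, Q drops from 53.4 to 28.6 m³/s between t = 8 h and t = 13 h (Δt = 5 h).
k = −Δt / ln(Q₂/Q₁) = −5 / ln(28.6/53.4) = 8.01 h.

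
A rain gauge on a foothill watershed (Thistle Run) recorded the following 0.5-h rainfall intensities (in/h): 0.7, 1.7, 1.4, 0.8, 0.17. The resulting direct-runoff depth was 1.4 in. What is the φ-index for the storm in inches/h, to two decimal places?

Only the 4 blocks with intensity above φ contribute runoff: 0.7, 1.7, 1.4, 0.8 in/h.
Σ(I−φ)·Δt = d  ⇒  (0.7+1.7+1.4+0.8 − 4φ)·0.5 = 1.4
φ = (4.600 − 1.4/0.5) / 4 = 0.45 in/h.

φ ≈ 0.45 in/h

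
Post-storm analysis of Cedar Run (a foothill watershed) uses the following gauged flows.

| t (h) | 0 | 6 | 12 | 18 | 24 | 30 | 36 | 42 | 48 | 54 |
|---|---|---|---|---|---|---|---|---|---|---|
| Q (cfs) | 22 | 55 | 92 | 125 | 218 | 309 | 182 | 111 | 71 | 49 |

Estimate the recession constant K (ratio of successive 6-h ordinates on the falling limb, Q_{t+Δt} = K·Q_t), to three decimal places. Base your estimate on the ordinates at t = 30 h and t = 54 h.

Using the recession-limb readings at t = 30 h and t = 54 h: Q falls from 309 to 49 cfs over 4 intervals.
K = (Q₂/Q₁)^(1/4) = (49/309)^(1/4) = 0.631.

K ≈ 0.631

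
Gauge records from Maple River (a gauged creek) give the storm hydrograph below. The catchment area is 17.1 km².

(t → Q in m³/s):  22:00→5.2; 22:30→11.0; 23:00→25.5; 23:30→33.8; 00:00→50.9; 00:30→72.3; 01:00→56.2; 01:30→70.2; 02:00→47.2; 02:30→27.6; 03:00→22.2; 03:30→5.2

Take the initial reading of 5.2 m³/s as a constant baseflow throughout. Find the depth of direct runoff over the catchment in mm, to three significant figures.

Direct runoff: 0.0, 5.8, 20.3, 28.6, 45.7, 67.1, 51.0, 65.0, 42.0, 22.4, 17.0, 0.0 m³/s; ΣQ_DR = 364.9 m³/s.
V = ΣQ_DR · Δt = 364.9 × 1800 s = 6.568 × 10^5 m³.
Over A = 17.1 km², depth = V / A = 38.4 mm.

d ≈ 38.4 mm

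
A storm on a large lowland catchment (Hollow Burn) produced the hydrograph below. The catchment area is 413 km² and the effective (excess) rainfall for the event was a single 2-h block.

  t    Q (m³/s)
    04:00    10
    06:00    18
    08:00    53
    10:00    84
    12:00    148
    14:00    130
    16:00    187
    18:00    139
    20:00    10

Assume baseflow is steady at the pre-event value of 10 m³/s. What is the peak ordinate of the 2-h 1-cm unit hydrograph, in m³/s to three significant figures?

Direct runoff: 0.0, 8.0, 43.0, 74.0, 138.0, 120.0, 177.0, 129.0, 0.0 m³/s; ΣQ_DR = 689.0 m³/s, peak = 177.0 m³/s.
Runoff depth d = ΣQ_DR·Δt / A = 689.0 × 7200 / (413 km²) = 12.01 mm.
The 1-cm UH is the DRH scaled by (10 mm)/d, so U_p = 177.0 × 10/12.01 = 147 m³/s.

U_p ≈ 147 m³/s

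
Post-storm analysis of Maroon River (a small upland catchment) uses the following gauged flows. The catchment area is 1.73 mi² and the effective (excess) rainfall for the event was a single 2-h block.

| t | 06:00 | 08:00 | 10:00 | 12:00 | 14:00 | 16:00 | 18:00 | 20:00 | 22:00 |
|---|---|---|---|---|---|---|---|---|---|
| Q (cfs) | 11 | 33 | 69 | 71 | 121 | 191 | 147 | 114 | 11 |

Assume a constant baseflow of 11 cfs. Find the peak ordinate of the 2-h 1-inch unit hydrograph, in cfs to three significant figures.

U_p ≈ 150 cfs

Direct runoff: 0.0, 22.0, 58.0, 60.0, 110.0, 180.0, 136.0, 103.0, 0.0 cfs; ΣQ_DR = 669.0 cfs, peak = 180.0 cfs.
Runoff depth d = ΣQ_DR·Δt / A = 669.0 × 7200 / (1.73 mi²) = 1.198 in.
The 1-inch UH is the DRH scaled by (1 in)/d, so U_p = 180.0 × 1/1.198 = 150 cfs.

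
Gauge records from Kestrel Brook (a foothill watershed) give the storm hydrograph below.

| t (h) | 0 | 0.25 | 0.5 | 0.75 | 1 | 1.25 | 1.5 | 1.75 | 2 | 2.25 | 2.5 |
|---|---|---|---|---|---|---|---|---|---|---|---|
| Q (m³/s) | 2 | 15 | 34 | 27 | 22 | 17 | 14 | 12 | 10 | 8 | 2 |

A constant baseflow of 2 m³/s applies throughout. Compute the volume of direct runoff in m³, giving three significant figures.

Direct-runoff ordinates (Q − Q_b): 0.0, 13.0, 32.0, 25.0, 20.0, 15.0, 12.0, 10.0, 8.0, 6.0, 0.0 m³/s.
ΣQ_DR = 141.0 m³/s.
With Δt = 0.25 h = 900 s, V = ΣQ_DR · Δt = 141.0 × 900 = 1.27 × 10^5 m³.

V ≈ 1.27 × 10^5 m³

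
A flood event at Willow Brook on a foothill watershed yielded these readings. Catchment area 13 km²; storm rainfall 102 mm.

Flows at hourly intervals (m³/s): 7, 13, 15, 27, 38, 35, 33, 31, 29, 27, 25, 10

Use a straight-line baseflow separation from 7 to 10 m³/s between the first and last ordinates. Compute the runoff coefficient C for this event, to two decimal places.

C ≈ 0.51

ΣQ_DR = 188.0 m³/s; V = ΣQ_DR·Δt = 6.768 × 10^5 m³.
Runoff depth d = V / A = 52.06 mm.
C = d / P = 52.06 / 102 = 0.51.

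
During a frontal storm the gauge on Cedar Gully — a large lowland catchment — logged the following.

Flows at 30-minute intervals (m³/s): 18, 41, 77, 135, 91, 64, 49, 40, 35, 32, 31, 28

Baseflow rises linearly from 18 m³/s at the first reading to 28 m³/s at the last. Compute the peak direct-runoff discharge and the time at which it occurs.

Q_p = 114.27 m³/s at t = 1.5 h

Subtracting baseflow gives direct-runoff ordinates: 0.00, 22.09, 57.18, 114.27, 69.36, 41.45, 25.55, 15.64, 9.73, 5.82, 3.91, 0.00 m³/s.
The maximum is 114.27 m³/s, occurring at the reading for t = 1.5 h.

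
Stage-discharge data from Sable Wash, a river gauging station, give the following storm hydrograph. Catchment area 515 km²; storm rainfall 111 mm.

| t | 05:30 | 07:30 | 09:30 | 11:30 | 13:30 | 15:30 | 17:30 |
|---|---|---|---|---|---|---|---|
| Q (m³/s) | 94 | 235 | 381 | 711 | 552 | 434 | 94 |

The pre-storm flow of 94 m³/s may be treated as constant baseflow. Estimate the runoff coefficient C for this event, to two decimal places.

ΣQ_DR = 1843 m³/s; V = ΣQ_DR·Δt = 1.327 × 10^7 m³.
Runoff depth d = V / A = 25.77 mm.
C = d / P = 25.77 / 111 = 0.23.

C ≈ 0.23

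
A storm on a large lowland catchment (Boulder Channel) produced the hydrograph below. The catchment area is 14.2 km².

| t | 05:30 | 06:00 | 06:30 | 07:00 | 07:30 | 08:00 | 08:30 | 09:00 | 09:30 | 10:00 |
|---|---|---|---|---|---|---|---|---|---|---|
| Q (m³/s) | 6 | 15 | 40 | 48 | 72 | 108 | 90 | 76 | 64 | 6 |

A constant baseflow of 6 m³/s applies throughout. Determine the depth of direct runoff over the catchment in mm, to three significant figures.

Direct runoff: 0.0, 9.0, 34.0, 42.0, 66.0, 102.0, 84.0, 70.0, 58.0, 0.0 m³/s; ΣQ_DR = 465.0 m³/s.
V = ΣQ_DR · Δt = 465.0 × 1800 s = 8.370 × 10^5 m³.
Over A = 14.2 km², depth = V / A = 58.9 mm.

d ≈ 58.9 mm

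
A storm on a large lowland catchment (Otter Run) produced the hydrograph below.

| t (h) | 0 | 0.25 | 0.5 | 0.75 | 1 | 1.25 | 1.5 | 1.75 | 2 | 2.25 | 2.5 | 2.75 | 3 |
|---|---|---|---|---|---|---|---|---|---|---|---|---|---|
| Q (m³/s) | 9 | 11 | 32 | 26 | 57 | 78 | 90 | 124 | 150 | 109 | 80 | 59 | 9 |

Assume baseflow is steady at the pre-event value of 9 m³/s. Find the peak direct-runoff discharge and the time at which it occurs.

Q_p = 141.0 m³/s at t = 2 h

Subtracting baseflow gives direct-runoff ordinates: 0.0, 2.0, 23.0, 17.0, 48.0, 69.0, 81.0, 115.0, 141.0, 100.0, 71.0, 50.0, 0.0 m³/s.
The maximum is 141.0 m³/s, occurring at the reading for t = 2 h.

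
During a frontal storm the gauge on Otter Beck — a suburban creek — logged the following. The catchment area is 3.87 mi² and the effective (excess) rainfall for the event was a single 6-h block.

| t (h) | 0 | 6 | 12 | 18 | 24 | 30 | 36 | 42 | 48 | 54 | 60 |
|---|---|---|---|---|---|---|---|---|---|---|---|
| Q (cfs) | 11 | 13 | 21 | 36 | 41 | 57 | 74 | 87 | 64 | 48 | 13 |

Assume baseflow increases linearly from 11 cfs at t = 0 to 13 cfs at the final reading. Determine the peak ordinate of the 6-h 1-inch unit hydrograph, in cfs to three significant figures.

Direct runoff: 0.00, 1.80, 9.60, 24.40, 29.20, 45.00, 61.80, 74.60, 51.40, 35.20, 0.00 cfs; ΣQ_DR = 333.0 cfs, peak = 74.60 cfs.
Runoff depth d = ΣQ_DR·Δt / A = 333.0 × 21600 / (3.87 mi²) = 0.8000 in.
The 1-inch UH is the DRH scaled by (1 in)/d, so U_p = 74.60 × 1/0.8000 = 93.2 cfs.

U_p ≈ 93.2 cfs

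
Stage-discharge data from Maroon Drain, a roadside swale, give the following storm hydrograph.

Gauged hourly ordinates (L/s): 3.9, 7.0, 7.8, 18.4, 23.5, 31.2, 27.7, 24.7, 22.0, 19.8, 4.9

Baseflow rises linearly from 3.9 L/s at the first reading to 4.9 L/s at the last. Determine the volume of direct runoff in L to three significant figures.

V ≈ 5.13 × 10^5 L

Direct-runoff ordinates (Q − Q_b): 0.00, 3.00, 3.70, 14.20, 19.20, 26.80, 23.20, 20.10, 17.30, 15.00, 0.00 L/s.
ΣQ_DR = 142.5 L/s.
With Δt = 1 h = 3600 s, V = ΣQ_DR · Δt = 142.5 × 3600 = 5.13 × 10^5 L.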